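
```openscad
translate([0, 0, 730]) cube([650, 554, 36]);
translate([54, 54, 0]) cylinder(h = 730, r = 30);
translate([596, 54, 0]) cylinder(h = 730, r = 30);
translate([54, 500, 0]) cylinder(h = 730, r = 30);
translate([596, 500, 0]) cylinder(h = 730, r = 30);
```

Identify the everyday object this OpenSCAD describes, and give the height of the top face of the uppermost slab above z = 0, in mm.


A table. The table height is 766 mm.

A 650×554×36 slab sits at z = 730 on four Ø60 mm round legs — a table. The top surface is at 730 + 36 = 766 mm.


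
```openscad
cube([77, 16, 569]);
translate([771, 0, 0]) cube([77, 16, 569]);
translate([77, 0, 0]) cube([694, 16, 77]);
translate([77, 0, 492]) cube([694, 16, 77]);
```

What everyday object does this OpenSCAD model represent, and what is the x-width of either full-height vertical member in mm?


A picture frame. The border width is 77 mm.

Four thin pieces enclosing a rectangular opening — a picture frame. The two full-height stiles are 569 mm tall; the top rail sits at z = 492 and is 77 mm tall, so the border above the opening is 569 − 492 = 77 mm, matching the stile x-width.


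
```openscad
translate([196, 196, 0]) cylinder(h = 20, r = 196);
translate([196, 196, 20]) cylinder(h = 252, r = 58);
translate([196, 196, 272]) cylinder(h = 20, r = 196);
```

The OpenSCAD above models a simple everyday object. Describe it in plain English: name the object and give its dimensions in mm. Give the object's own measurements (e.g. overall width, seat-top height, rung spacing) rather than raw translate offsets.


A spool: two coaxial disc flanges of radius 196 mm and thickness 20 mm, joined by a core cylinder of radius 58 mm and height 252 mm. The lower flange rests on z = 0 and the three cylinders share a vertical axis.


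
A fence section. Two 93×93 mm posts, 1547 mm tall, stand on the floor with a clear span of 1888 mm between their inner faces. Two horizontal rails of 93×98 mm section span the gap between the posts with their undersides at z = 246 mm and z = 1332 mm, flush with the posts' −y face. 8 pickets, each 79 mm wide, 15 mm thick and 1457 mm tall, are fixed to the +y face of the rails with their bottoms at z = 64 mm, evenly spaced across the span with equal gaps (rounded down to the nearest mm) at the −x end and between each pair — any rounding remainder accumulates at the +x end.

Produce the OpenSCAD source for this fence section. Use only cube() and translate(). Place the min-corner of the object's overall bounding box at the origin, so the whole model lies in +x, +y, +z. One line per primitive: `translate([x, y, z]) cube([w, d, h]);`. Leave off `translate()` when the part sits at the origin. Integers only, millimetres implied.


cube([93, 93, 1547]);
translate([1981, 0, 0]) cube([93, 93, 1547]);
translate([93, 0, 246]) cube([1888, 93, 98]);
translate([93, 0, 1332]) cube([1888, 93, 98]);
translate([232, 93, 64]) cube([79, 15, 1457]);
translate([450, 93, 64]) cube([79, 15, 1457]);
translate([668, 93, 64]) cube([79, 15, 1457]);
translate([886, 93, 64]) cube([79, 15, 1457]);
translate([1104, 93, 64]) cube([79, 15, 1457]);
translate([1322, 93, 64]) cube([79, 15, 1457]);
translate([1540, 93, 64]) cube([79, 15, 1457]);
translate([1758, 93, 64]) cube([79, 15, 1457]);


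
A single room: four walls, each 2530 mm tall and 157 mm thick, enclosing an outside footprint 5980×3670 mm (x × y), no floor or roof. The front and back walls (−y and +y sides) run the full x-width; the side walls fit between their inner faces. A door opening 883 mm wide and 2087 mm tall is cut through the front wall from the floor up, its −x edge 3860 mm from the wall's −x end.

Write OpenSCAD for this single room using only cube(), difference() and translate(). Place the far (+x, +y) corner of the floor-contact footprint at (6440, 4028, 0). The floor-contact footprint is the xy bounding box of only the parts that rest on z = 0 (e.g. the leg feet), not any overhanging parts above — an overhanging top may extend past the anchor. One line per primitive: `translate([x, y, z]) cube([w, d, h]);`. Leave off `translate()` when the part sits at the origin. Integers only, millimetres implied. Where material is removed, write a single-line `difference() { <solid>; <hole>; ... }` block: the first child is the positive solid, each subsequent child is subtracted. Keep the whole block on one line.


difference() { translate([460, 358, 0]) cube([5980, 157, 2530]); translate([4320, 358, 0]) cube([883, 157, 2087]); }
translate([460, 3871, 0]) cube([5980, 157, 2530]);
translate([460, 515, 0]) cube([157, 3356, 2530]);
translate([6283, 515, 0]) cube([157, 3356, 2530]);


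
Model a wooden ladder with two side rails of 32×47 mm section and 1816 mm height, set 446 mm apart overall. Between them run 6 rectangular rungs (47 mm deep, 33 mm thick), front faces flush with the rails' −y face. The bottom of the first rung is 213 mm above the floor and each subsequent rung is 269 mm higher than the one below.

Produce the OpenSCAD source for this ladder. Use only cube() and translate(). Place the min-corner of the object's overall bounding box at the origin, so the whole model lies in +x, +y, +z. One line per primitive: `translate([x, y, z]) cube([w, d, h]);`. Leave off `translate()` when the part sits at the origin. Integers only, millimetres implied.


cube([32, 47, 1816]);
translate([414, 0, 0]) cube([32, 47, 1816]);
translate([32, 0, 213]) cube([382, 47, 33]);
translate([32, 0, 482]) cube([382, 47, 33]);
translate([32, 0, 751]) cube([382, 47, 33]);
translate([32, 0, 1020]) cube([382, 47, 33]);
translate([32, 0, 1289]) cube([382, 47, 33]);
translate([32, 0, 1558]) cube([382, 47, 33]);


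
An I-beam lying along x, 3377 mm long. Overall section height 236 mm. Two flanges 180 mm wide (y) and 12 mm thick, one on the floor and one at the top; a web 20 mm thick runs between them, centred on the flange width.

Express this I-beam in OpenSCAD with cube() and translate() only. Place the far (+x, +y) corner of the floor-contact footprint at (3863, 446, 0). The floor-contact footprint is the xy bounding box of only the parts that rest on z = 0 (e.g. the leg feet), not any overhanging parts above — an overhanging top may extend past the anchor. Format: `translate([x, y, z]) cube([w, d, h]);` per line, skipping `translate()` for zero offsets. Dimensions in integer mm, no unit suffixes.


translate([486, 266, 0]) cube([3377, 180, 12]);
translate([486, 346, 12]) cube([3377, 20, 212]);
translate([486, 266, 224]) cube([3377, 180, 12]);


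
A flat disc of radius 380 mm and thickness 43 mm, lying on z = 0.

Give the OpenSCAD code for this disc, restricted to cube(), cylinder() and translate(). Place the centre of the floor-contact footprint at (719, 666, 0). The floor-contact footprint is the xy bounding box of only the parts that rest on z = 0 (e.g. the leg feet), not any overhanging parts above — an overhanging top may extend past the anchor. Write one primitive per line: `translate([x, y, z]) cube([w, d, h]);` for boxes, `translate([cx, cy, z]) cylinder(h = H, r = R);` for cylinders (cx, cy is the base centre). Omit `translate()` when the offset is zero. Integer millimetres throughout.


translate([719, 666, 0]) cylinder(h = 43, r = 380);


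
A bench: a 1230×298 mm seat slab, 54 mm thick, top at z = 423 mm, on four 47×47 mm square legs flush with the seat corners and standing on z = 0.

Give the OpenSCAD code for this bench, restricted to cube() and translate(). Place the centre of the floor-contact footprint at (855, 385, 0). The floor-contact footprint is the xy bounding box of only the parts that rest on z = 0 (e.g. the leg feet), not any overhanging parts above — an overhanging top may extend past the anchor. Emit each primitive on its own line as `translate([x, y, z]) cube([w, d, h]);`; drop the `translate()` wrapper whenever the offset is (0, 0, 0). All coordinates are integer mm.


// leg_h = 423 − 54 = 369
translate([240, 236, 369]) cube([1230, 298, 54]);
translate([240, 236, 0]) cube([47, 47, 369]);
translate([240, 487, 0]) cube([47, 47, 369]);
translate([1423, 236, 0]) cube([47, 47, 369]);
translate([1423, 487, 0]) cube([47, 47, 369]);


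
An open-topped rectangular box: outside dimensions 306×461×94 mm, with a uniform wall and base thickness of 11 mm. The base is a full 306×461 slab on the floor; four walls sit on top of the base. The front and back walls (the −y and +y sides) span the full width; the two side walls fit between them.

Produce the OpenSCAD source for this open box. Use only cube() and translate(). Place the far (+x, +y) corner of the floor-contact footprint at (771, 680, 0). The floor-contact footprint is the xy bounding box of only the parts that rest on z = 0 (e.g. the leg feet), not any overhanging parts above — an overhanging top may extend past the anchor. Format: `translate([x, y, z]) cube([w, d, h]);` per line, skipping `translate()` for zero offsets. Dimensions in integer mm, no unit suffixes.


translate([465, 219, 0]) cube([306, 461, 11]);
translate([465, 219, 11]) cube([306, 11, 83]);
translate([465, 669, 11]) cube([306, 11, 83]);
translate([465, 230, 11]) cube([11, 439, 83]);
translate([760, 230, 11]) cube([11, 439, 83]);


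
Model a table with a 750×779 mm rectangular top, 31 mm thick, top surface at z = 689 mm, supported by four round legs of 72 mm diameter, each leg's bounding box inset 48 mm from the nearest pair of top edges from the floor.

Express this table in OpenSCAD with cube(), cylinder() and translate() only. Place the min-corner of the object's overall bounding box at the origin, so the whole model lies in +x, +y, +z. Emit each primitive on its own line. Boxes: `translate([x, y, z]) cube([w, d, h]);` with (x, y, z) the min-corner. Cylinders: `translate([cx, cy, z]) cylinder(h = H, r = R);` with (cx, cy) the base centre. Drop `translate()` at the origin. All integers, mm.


translate([0, 0, 658]) cube([750, 779, 31]);
translate([84, 84, 0]) cylinder(h = 658, r = 36);
translate([666, 84, 0]) cylinder(h = 658, r = 36);
translate([84, 695, 0]) cylinder(h = 658, r = 36);
translate([666, 695, 0]) cylinder(h = 658, r = 36);


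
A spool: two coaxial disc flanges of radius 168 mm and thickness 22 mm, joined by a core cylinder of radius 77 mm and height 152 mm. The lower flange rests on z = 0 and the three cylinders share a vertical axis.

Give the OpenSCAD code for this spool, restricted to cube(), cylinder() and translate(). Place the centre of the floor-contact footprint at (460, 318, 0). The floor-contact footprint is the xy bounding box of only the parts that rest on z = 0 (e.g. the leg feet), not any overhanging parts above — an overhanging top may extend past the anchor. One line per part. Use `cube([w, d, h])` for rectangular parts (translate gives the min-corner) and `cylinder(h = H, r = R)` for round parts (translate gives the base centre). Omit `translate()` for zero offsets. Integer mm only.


translate([460, 318, 0]) cylinder(h = 22, r = 168);
translate([460, 318, 22]) cylinder(h = 152, r = 77);
translate([460, 318, 174]) cylinder(h = 22, r = 168);


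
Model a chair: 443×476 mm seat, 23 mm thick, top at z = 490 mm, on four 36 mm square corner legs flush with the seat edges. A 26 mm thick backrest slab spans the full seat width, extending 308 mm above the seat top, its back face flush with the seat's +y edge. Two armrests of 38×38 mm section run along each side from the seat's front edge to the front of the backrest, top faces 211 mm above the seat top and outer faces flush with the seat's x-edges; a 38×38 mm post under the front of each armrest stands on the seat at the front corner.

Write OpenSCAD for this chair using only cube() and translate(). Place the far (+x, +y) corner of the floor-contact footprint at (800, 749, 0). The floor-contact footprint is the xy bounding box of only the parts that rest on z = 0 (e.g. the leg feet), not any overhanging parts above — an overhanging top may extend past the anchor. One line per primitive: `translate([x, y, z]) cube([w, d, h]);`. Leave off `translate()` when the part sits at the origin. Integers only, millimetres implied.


translate([357, 273, 467]) cube([443, 476, 23]);
translate([357, 273, 0]) cube([36, 36, 467]);
translate([764, 273, 0]) cube([36, 36, 467]);
translate([357, 713, 0]) cube([36, 36, 467]);
translate([764, 713, 0]) cube([36, 36, 467]);
translate([357, 723, 490]) cube([443, 26, 308]);
translate([357, 273, 663]) cube([38, 450, 38]);
translate([762, 273, 663]) cube([38, 450, 38]);
translate([357, 273, 490]) cube([38, 38, 173]);
translate([762, 273, 490]) cube([38, 38, 173]);


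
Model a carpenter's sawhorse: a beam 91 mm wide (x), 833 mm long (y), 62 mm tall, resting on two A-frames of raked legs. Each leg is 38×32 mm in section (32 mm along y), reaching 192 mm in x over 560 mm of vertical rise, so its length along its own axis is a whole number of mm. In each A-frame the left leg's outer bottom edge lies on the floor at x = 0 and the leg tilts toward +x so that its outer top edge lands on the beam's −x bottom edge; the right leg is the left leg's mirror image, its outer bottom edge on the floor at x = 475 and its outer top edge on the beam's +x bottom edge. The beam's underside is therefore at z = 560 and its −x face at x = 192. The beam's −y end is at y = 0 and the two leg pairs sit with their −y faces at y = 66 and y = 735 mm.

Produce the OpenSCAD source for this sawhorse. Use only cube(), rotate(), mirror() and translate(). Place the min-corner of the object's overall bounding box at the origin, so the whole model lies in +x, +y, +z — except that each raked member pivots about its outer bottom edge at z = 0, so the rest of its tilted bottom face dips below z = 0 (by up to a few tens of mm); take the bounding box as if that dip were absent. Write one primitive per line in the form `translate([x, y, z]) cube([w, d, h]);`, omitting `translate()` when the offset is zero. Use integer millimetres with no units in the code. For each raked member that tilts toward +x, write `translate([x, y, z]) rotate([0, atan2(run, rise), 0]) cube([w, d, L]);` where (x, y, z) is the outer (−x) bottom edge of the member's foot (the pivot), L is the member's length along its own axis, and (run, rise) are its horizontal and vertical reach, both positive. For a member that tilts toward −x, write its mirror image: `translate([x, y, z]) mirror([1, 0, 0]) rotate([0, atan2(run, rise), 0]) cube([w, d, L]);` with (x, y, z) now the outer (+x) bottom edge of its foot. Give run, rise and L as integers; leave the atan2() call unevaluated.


translate([192, 0, 560]) cube([91, 833, 62]);
translate([0, 66, 0]) rotate([0, atan2(192, 560), 0]) cube([38, 32, 592]);
translate([475, 66, 0]) mirror([1, 0, 0]) rotate([0, atan2(192, 560), 0]) cube([38, 32, 592]);
translate([0, 735, 0]) rotate([0, atan2(192, 560), 0]) cube([38, 32, 592]);
translate([475, 735, 0]) mirror([1, 0, 0]) rotate([0, atan2(192, 560), 0]) cube([38, 32, 592]);


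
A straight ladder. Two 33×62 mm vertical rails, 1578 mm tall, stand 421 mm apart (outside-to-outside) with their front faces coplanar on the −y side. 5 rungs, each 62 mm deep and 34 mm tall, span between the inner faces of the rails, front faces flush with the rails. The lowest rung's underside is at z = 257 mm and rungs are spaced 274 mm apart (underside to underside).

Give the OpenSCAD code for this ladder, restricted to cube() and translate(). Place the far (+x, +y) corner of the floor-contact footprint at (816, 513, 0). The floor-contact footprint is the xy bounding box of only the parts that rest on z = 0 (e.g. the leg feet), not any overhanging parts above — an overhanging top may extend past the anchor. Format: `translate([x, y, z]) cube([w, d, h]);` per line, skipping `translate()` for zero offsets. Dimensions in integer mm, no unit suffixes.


translate([395, 451, 0]) cube([33, 62, 1578]);
translate([783, 451, 0]) cube([33, 62, 1578]);
translate([428, 451, 257]) cube([355, 62, 34]);
translate([428, 451, 531]) cube([355, 62, 34]);
translate([428, 451, 805]) cube([355, 62, 34]);
translate([428, 451, 1079]) cube([355, 62, 34]);
translate([428, 451, 1353]) cube([355, 62, 34]);


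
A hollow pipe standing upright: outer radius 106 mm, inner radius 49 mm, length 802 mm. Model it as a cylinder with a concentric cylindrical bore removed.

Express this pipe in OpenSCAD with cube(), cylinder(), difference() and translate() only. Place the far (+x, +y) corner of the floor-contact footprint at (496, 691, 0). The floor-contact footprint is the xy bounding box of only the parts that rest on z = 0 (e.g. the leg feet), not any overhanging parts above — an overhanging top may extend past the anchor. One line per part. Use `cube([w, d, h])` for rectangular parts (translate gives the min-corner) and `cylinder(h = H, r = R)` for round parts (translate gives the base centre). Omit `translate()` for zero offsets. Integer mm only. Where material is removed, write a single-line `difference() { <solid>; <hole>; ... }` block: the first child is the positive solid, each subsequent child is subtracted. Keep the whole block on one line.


difference() { translate([390, 585, 0]) cylinder(h = 802, r = 106); translate([390, 585, 0]) cylinder(h = 802, r = 49); }


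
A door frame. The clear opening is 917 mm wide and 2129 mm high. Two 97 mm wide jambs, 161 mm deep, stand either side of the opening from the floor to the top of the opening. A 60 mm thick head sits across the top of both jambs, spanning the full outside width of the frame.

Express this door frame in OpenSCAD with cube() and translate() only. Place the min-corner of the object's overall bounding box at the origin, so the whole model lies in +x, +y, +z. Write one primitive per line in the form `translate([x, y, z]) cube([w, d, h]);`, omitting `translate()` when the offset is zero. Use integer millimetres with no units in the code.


cube([97, 161, 2129]);
translate([1014, 0, 0]) cube([97, 161, 2129]);
translate([0, 0, 2129]) cube([1111, 161, 60]);


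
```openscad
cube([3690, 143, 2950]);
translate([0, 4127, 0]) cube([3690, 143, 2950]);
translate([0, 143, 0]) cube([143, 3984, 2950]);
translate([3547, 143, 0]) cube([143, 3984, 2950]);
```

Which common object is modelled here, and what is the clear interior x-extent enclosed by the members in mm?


A house (or room) frame. The interior width is 3404 mm.

Four 2950 mm walls enclosing a rectangle with no floor or roof — a room or house frame. Outside width is 3690 mm and wall thickness is 143 mm, so the interior width is 3690 − 2 × 143 = 3404 mm.


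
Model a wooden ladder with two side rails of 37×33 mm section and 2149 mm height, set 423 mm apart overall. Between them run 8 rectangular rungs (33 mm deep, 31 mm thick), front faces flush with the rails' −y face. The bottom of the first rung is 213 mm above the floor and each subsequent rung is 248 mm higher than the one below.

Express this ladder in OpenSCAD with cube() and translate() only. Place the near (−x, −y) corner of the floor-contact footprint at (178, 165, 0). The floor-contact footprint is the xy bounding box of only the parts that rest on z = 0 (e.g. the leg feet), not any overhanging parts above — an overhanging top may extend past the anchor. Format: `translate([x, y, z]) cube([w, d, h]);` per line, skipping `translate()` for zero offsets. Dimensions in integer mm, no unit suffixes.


// rung span = 423 - 2*37 = 349
// rung[k] z = 213 + k*248
translate([178, 165, 0]) cube([37, 33, 2149]);
translate([564, 165, 0]) cube([37, 33, 2149]);
translate([215, 165, 213]) cube([349, 33, 31]);
translate([215, 165, 461]) cube([349, 33, 31]);
translate([215, 165, 709]) cube([349, 33, 31]);
translate([215, 165, 957]) cube([349, 33, 31]);
translate([215, 165, 1205]) cube([349, 33, 31]);
translate([215, 165, 1453]) cube([349, 33, 31]);
translate([215, 165, 1701]) cube([349, 33, 31]);
translate([215, 165, 1949]) cube([349, 33, 31]);


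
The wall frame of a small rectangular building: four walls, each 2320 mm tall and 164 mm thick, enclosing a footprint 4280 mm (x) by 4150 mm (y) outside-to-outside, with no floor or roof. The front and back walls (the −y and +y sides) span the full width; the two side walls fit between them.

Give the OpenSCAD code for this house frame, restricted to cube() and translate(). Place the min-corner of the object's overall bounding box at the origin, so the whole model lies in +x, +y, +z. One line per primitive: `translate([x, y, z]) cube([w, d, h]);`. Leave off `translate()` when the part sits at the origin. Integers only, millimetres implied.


cube([4280, 164, 2320]);
translate([0, 3986, 0]) cube([4280, 164, 2320]);
translate([0, 164, 0]) cube([164, 3822, 2320]);
translate([4116, 164, 0]) cube([164, 3822, 2320]);


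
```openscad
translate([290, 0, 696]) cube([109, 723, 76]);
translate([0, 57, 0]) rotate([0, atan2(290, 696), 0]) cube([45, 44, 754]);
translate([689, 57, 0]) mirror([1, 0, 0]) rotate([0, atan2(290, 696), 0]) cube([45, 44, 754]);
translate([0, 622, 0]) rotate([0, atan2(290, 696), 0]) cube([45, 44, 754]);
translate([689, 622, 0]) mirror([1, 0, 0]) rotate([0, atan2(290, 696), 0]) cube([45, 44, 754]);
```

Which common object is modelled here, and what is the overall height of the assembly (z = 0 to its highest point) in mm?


A sawhorse. The overall height is 772 mm.

A beam across two mirrored pairs of raked legs — a sawhorse. The beam's underside is at z = 696 (matching the legs' vertical rise in atan2(290, 696)) and the beam is 76 mm tall, so its top is at 696 + 76 = 772 mm. The raked legs top out at the beam's underside, so that is the highest point.


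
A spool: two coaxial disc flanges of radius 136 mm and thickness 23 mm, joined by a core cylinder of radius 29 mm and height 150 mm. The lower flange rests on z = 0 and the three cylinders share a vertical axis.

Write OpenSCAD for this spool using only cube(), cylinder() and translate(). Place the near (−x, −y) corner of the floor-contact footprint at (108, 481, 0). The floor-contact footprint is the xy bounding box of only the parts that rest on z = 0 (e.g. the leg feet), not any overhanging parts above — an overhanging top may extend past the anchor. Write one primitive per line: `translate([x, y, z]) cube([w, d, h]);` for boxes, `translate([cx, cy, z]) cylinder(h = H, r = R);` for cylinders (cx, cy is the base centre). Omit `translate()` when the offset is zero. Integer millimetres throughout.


translate([244, 617, 0]) cylinder(h = 23, r = 136);
translate([244, 617, 23]) cylinder(h = 150, r = 29);
translate([244, 617, 173]) cylinder(h = 23, r = 136);


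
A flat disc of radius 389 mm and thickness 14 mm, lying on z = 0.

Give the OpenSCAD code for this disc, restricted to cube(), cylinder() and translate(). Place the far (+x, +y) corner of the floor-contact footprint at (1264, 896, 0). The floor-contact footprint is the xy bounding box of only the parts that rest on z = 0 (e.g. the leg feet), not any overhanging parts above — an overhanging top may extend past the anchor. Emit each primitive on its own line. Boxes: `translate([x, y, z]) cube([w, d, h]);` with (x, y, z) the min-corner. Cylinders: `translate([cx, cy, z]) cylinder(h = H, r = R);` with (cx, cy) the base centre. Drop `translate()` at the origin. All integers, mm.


translate([875, 507, 0]) cylinder(h = 14, r = 389);


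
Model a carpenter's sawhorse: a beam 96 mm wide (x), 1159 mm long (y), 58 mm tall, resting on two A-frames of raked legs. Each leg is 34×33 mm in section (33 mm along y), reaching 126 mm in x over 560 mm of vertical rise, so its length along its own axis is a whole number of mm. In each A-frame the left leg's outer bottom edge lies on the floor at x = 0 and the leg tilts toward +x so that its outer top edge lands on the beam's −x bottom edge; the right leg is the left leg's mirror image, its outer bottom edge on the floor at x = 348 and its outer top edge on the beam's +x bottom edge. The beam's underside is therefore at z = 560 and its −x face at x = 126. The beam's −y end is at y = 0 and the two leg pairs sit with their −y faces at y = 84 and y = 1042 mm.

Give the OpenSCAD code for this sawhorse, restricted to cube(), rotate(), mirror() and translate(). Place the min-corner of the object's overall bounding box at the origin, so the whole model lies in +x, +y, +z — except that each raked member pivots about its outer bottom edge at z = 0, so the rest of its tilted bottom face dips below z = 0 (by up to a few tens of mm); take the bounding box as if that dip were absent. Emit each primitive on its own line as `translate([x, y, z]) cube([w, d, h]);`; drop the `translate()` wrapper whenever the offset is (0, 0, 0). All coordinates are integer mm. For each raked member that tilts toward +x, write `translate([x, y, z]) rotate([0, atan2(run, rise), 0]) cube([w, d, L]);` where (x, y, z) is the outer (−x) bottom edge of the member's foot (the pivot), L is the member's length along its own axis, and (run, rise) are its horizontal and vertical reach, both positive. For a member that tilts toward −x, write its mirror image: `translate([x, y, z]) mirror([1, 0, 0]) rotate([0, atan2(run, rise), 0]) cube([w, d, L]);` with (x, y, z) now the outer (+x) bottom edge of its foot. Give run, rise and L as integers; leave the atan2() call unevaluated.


// leg length = √(126² + 560²) = 574
// right-leg outer foot x = 2·126 + 96 = 348
// beam min-corner = (126, 0, 560)
translate([126, 0, 560]) cube([96, 1159, 58]);
translate([0, 84, 0]) rotate([0, atan2(126, 560), 0]) cube([34, 33, 574]);
translate([348, 84, 0]) mirror([1, 0, 0]) rotate([0, atan2(126, 560), 0]) cube([34, 33, 574]);
translate([0, 1042, 0]) rotate([0, atan2(126, 560), 0]) cube([34, 33, 574]);
translate([348, 1042, 0]) mirror([1, 0, 0]) rotate([0, atan2(126, 560), 0]) cube([34, 33, 574]);


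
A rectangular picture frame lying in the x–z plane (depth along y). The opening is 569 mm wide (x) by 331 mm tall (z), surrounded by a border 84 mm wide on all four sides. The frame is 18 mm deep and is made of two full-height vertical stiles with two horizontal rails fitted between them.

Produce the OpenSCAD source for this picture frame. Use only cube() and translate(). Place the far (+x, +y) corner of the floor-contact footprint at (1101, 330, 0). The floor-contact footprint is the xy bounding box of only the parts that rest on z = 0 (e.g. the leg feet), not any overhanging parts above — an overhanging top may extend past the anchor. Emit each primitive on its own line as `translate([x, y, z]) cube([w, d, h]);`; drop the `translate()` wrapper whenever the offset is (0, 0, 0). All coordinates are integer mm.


translate([364, 312, 0]) cube([84, 18, 499]);
translate([1017, 312, 0]) cube([84, 18, 499]);
translate([448, 312, 0]) cube([569, 18, 84]);
translate([448, 312, 415]) cube([569, 18, 84]);


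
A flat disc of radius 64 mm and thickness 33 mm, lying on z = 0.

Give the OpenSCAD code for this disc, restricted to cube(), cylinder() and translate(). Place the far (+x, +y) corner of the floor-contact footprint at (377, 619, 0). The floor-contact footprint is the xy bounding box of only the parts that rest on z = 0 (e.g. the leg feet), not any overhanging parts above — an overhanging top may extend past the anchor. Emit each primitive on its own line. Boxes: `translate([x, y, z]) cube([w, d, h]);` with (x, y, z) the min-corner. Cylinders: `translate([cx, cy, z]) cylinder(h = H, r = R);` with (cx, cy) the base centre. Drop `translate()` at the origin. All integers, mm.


translate([313, 555, 0]) cylinder(h = 33, r = 64);


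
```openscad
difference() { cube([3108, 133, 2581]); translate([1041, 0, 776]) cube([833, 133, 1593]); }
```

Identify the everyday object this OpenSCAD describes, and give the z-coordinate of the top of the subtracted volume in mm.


A wall with a window opening. The window head height is 2369 mm.

A wall with a rectangular opening subtracted — a window. Sill at z = 776, opening 1593 mm tall, so the head is at 776 + 1593 = 2369 mm.


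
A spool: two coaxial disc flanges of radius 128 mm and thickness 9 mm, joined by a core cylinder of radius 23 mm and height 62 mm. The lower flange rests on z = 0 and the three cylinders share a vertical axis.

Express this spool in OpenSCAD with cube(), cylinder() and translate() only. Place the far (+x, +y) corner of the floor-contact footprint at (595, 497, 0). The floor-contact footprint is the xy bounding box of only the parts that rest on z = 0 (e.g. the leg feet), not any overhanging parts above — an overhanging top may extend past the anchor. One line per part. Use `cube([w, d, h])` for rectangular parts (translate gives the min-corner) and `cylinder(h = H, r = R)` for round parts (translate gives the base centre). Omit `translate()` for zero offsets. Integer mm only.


translate([467, 369, 0]) cylinder(h = 9, r = 128);
translate([467, 369, 9]) cylinder(h = 62, r = 23);
translate([467, 369, 71]) cylinder(h = 9, r = 128);


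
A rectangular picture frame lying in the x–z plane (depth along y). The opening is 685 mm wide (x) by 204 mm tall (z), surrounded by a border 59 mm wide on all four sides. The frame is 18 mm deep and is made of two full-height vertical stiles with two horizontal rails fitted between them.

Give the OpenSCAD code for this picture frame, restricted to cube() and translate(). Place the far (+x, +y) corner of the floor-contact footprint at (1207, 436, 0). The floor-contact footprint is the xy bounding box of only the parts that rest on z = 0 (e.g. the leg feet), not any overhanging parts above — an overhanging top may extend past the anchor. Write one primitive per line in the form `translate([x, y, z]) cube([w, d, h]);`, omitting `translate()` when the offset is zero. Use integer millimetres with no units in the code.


translate([404, 418, 0]) cube([59, 18, 322]);
translate([1148, 418, 0]) cube([59, 18, 322]);
translate([463, 418, 0]) cube([685, 18, 59]);
translate([463, 418, 263]) cube([685, 18, 59]);


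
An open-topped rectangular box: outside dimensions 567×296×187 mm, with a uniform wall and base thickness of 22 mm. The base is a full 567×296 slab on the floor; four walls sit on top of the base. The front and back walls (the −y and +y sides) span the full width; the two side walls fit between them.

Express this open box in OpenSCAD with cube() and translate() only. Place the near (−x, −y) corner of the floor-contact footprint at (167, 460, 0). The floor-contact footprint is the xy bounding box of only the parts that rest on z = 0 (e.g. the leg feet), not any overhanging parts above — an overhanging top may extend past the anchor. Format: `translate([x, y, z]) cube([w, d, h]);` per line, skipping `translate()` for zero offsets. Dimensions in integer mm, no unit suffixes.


translate([167, 460, 0]) cube([567, 296, 22]);
translate([167, 460, 22]) cube([567, 22, 165]);
translate([167, 734, 22]) cube([567, 22, 165]);
translate([167, 482, 22]) cube([22, 252, 165]);
translate([712, 482, 22]) cube([22, 252, 165]);


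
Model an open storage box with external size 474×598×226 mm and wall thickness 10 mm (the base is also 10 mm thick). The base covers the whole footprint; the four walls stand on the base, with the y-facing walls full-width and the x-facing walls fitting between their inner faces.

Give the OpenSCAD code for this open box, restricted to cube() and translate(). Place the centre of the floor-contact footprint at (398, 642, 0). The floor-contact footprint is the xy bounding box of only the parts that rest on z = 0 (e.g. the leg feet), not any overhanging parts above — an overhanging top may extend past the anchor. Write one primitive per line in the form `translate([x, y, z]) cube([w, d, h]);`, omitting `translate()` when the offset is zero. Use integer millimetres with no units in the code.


translate([161, 343, 0]) cube([474, 598, 10]);
translate([161, 343, 10]) cube([474, 10, 216]);
translate([161, 931, 10]) cube([474, 10, 216]);
translate([161, 353, 10]) cube([10, 578, 216]);
translate([625, 353, 10]) cube([10, 578, 216]);


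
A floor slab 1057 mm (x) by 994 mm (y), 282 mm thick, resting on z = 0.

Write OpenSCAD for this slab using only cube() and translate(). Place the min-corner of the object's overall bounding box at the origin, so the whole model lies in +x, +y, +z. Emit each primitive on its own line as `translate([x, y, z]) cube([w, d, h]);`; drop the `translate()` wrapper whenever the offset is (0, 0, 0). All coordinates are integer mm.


cube([1057, 994, 282]);


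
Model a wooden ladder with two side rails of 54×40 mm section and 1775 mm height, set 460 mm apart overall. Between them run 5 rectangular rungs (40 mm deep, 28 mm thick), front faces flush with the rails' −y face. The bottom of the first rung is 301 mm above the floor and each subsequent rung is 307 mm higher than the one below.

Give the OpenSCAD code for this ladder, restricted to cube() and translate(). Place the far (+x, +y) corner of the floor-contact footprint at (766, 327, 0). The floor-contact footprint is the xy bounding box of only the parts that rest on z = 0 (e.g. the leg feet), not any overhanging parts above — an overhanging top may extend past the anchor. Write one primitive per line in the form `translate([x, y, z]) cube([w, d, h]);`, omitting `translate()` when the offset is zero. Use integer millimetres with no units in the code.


translate([306, 287, 0]) cube([54, 40, 1775]);
translate([712, 287, 0]) cube([54, 40, 1775]);
translate([360, 287, 301]) cube([352, 40, 28]);
translate([360, 287, 608]) cube([352, 40, 28]);
translate([360, 287, 915]) cube([352, 40, 28]);
translate([360, 287, 1222]) cube([352, 40, 28]);
translate([360, 287, 1529]) cube([352, 40, 28]);


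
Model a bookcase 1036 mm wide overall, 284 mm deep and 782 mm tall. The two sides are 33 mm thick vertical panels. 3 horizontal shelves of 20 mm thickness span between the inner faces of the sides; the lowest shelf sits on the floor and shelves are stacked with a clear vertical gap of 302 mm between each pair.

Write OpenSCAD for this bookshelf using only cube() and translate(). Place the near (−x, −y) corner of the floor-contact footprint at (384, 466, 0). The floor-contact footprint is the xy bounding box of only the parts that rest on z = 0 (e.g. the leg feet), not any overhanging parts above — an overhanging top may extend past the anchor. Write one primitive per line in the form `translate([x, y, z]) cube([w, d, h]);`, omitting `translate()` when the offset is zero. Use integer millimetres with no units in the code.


translate([384, 466, 0]) cube([33, 284, 782]);
translate([1387, 466, 0]) cube([33, 284, 782]);
translate([417, 466, 0]) cube([970, 284, 20]);
translate([417, 466, 322]) cube([970, 284, 20]);
translate([417, 466, 644]) cube([970, 284, 20]);


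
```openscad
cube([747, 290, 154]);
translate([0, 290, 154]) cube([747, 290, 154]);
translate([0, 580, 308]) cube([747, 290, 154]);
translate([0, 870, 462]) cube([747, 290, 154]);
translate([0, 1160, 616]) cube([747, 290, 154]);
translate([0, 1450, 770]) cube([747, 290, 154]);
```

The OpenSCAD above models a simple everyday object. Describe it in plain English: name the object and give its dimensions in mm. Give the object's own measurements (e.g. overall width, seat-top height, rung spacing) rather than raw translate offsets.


A straight staircase of 6 solid steps. Each step is 747 mm wide (x), 290 mm deep (y, the going) and 154 mm tall (the rise). The first step rests on the floor; each subsequent step sits one going further in +y and one rise higher in +z, directly behind and above the previous step with no overlap.


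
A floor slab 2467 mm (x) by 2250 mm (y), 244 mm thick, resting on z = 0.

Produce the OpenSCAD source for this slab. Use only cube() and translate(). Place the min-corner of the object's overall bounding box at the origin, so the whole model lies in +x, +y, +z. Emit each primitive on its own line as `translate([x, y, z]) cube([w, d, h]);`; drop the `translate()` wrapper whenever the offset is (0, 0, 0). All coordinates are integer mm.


cube([2467, 2250, 244]);


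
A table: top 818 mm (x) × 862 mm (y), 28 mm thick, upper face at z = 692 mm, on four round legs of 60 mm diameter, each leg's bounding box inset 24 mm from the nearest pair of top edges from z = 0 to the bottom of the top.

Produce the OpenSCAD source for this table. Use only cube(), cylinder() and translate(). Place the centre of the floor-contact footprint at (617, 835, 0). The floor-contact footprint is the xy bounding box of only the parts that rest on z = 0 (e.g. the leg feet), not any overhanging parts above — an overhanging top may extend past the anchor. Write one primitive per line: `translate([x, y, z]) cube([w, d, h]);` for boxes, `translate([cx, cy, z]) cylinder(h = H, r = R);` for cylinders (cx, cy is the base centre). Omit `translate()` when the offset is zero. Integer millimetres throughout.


translate([208, 404, 664]) cube([818, 862, 28]);
translate([262, 458, 0]) cylinder(h = 664, r = 30);
translate([972, 458, 0]) cylinder(h = 664, r = 30);
translate([262, 1212, 0]) cylinder(h = 664, r = 30);
translate([972, 1212, 0]) cylinder(h = 664, r = 30);


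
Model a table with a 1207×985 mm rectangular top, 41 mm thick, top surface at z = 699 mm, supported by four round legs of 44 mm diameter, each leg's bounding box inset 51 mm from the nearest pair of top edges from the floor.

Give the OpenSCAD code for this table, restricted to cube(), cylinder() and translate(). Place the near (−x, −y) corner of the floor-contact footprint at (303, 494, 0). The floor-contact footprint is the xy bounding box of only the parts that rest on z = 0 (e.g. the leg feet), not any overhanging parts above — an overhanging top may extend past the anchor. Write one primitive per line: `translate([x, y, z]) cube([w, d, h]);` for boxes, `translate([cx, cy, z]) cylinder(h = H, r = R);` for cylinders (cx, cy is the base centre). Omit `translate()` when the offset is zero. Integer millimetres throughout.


translate([252, 443, 658]) cube([1207, 985, 41]);
translate([325, 516, 0]) cylinder(h = 658, r = 22);
translate([1386, 516, 0]) cylinder(h = 658, r = 22);
translate([325, 1355, 0]) cylinder(h = 658, r = 22);
translate([1386, 1355, 0]) cylinder(h = 658, r = 22);


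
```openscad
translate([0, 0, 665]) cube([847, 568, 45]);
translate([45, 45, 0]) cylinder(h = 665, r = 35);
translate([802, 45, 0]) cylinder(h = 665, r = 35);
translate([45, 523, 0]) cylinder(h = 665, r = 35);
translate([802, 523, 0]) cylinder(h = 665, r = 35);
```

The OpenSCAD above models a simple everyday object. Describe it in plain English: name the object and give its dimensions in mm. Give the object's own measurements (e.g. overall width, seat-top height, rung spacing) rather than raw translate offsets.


A rectangular dining table. The top is 847×568×45 mm with its upper surface at z = 710 mm. It stands on four round legs of 70 mm diameter, each leg's bounding box inset 10 mm from the nearest pair of top edges, running from the floor to the underside of the top.


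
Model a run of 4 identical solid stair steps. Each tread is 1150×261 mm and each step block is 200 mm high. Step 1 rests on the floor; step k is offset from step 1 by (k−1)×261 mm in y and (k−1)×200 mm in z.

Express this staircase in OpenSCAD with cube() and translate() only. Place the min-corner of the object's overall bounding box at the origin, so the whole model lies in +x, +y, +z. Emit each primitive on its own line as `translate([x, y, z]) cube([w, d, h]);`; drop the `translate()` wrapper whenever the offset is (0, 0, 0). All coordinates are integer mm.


cube([1150, 261, 200]);
translate([0, 261, 200]) cube([1150, 261, 200]);
translate([0, 522, 400]) cube([1150, 261, 200]);
translate([0, 783, 600]) cube([1150, 261, 200]);


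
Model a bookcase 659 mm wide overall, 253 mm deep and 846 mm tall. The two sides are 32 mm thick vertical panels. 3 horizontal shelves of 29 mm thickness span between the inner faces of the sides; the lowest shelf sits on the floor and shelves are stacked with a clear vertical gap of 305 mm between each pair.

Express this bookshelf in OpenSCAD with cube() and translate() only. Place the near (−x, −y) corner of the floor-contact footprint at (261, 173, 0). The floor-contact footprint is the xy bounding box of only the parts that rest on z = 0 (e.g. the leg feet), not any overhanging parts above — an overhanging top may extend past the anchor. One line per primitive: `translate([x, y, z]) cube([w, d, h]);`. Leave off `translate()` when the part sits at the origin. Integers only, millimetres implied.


translate([261, 173, 0]) cube([32, 253, 846]);
translate([888, 173, 0]) cube([32, 253, 846]);
translate([293, 173, 0]) cube([595, 253, 29]);
translate([293, 173, 334]) cube([595, 253, 29]);
translate([293, 173, 668]) cube([595, 253, 29]);
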